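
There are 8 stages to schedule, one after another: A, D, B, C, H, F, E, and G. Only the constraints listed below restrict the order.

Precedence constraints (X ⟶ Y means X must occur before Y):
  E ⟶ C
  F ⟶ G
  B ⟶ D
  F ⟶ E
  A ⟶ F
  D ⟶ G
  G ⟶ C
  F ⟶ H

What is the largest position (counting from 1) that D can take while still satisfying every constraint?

The stages that are forced after D, directly or by a chain of constraints, are C, G. That's 2 stages.
With 2 mandatory successors out of 8 stages total, the latest slot for D is 8−2 = 6, and it's reachable by doing all non-successors before D.

6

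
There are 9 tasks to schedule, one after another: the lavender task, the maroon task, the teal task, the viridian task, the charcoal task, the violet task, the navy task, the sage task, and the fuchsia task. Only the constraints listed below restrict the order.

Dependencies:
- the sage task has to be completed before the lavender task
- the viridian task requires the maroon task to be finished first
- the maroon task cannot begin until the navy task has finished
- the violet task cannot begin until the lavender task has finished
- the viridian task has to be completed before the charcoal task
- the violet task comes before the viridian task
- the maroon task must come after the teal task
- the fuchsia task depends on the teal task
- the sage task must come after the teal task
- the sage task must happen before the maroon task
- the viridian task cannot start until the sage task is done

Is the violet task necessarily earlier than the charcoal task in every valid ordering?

Following the dependencies: the violet task → the viridian task → the charcoal task.
Hence the violet task necessarily comes before the charcoal task.

Yes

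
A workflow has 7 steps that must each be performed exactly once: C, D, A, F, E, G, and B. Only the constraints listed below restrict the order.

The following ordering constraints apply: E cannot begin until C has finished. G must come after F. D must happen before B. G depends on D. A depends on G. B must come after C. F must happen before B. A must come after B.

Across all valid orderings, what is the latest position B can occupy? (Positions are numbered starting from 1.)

6

The only step forced after B (directly or by a chain) is A.
With 1 mandatory successor out of 7 steps total, the latest slot for B is 7−1 = 6, and it's reachable by doing all non-successors before B.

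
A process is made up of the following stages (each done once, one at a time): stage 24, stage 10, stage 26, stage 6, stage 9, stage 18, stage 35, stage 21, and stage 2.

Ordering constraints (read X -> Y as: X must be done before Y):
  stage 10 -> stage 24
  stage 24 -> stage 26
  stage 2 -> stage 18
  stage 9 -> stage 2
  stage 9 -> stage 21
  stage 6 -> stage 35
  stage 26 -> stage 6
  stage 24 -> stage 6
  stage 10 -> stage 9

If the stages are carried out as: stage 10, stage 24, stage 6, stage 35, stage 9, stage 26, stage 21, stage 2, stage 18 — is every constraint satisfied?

The sequence places stage 6 ahead of stage 26.
Since stage 26 is required before stage 6, the ordering is invalid.

No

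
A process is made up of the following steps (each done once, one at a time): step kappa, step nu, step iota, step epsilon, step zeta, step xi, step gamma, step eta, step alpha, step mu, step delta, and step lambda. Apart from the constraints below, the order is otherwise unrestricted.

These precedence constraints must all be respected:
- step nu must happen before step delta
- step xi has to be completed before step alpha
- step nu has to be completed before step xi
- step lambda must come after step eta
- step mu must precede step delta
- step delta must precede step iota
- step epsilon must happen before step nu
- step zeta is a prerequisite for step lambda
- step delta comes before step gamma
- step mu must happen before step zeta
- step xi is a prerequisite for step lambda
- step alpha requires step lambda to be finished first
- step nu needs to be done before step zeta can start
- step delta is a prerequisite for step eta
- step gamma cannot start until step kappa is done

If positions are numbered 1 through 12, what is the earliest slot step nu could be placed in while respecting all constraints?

Working backwards through the constraints from step nu, its only required predecessor is step epsilon.
So at minimum 1 step comes before step nu, putting step nu no earlier than position 2. That position is achievable by scheduling exactly that predecessor first.

2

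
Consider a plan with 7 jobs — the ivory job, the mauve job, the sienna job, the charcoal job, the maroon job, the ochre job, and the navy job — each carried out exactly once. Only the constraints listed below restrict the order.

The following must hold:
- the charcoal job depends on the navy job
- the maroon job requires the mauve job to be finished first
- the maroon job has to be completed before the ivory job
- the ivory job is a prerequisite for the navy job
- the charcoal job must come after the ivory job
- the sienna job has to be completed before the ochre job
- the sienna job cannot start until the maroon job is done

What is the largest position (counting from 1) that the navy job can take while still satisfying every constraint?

6

Following the constraints forward from the navy job, its only required successor is the charcoal job.
So at least 1 job follows the navy job, putting the navy job no later than position 6. That position is achievable by scheduling everything else first.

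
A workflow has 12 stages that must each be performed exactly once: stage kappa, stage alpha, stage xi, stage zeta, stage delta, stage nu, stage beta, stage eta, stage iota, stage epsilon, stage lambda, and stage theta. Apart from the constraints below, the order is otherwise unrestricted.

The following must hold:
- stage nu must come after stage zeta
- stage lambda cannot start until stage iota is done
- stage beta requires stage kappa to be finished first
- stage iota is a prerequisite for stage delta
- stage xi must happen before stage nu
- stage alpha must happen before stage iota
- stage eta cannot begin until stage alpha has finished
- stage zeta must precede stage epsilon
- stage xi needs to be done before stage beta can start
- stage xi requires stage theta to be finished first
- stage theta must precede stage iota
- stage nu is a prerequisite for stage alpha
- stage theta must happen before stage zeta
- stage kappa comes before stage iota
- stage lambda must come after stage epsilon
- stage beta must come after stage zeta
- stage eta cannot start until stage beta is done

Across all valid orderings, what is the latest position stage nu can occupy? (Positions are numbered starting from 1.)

7

The stages that are forced after stage nu, directly or by a chain of constraints, are stage alpha, stage delta, stage eta, stage iota, stage lambda. That's 5 stages.
With 5 mandatory successors out of 12 stages total, the latest slot for stage nu is 12−5 = 7, and it's reachable by doing all non-successors before stage nu.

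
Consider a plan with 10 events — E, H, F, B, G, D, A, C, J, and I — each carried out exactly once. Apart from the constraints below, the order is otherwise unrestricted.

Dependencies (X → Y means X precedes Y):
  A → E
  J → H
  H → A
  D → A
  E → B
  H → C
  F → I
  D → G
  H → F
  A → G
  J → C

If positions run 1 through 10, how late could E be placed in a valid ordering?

Following the constraints forward from E, its only required successor is B.
With 1 mandatory successor out of 10 events total, the latest slot for E is 10−1 = 9, and it's reachable by doing all non-successors before E.

9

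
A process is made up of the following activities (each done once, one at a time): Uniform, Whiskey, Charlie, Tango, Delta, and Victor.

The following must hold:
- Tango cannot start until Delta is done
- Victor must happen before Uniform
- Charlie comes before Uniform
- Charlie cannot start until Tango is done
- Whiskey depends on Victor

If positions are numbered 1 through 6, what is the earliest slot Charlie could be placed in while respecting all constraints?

3

Every activity that must precede Charlie has to come before it. Tracing all chains that end at Charlie, those activities are: Tango, Delta — 2 in total.
With 2 mandatory predecessors, the earliest Charlie can sit is position 2+1 = 3, and placing just those 2 first achieves it.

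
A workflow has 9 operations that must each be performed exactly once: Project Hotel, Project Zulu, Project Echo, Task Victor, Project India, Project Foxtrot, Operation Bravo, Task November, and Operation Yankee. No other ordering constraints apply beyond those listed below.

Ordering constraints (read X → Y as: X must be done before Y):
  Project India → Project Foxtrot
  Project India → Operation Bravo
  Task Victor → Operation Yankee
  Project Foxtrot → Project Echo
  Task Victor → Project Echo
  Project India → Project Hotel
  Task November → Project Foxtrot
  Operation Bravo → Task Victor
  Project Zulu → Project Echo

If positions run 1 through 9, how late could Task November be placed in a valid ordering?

7

Following every chain forward from Task November, the operations that must come later are Project Echo, Project Foxtrot — 2 of them.
With 2 mandatory successors out of 9 operations total, the latest slot for Task November is 9−2 = 7, and it's reachable by doing all non-successors before Task November.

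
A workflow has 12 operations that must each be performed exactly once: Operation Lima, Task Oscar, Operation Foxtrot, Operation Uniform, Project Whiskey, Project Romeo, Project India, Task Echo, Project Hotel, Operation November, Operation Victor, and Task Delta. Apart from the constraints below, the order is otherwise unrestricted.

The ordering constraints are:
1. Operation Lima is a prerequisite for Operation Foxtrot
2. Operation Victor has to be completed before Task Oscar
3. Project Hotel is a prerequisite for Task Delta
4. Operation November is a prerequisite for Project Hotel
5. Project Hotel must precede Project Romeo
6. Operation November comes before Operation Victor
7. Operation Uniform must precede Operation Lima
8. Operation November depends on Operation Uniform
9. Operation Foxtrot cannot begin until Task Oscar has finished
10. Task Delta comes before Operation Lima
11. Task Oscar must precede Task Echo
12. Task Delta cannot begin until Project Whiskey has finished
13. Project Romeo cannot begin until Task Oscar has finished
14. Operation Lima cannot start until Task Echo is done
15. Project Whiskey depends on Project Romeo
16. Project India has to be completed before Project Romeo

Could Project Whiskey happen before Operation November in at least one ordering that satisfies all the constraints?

No

The constraints give a chain Operation November → Project Hotel → Project Romeo → Project Whiskey, which forces Operation November before Project Whiskey.
Hence Project Whiskey can never be scheduled before Operation November.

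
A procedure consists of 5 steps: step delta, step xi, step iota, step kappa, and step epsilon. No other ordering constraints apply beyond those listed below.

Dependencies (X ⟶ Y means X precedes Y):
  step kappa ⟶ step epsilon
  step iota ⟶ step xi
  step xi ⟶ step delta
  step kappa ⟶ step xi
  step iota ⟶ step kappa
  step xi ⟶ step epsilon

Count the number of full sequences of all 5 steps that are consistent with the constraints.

2

Only step iota has no prerequisites, so it must go first.
Enumerating by repeatedly choosing an available step (one whose prerequisites are all placed) gives 2 distinct complete orderings.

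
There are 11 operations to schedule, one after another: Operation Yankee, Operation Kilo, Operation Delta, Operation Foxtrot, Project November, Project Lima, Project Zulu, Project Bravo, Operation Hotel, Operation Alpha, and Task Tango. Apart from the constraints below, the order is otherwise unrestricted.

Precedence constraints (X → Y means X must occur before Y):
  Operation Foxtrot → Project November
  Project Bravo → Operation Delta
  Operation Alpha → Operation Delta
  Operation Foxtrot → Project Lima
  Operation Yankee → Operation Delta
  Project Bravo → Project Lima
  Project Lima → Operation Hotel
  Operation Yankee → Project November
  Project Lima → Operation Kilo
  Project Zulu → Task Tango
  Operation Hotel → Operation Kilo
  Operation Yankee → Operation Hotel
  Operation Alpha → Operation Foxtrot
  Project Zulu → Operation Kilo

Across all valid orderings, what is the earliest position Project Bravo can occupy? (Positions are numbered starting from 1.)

1

Project Bravo has no prerequisites at all, so it can go in position 1.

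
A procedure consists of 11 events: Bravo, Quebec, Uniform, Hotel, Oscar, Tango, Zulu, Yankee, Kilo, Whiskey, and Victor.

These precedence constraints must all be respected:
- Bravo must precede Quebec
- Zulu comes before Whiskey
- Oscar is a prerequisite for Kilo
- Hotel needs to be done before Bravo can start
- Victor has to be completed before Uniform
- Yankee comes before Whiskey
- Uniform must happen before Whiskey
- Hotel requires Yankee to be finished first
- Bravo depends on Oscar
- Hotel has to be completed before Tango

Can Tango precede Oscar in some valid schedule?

The constraints leave Tango and Oscar unordered relative to each other; nothing requires Oscar earlier.
So a valid ordering placing Tango earlier than Oscar exists.

Yes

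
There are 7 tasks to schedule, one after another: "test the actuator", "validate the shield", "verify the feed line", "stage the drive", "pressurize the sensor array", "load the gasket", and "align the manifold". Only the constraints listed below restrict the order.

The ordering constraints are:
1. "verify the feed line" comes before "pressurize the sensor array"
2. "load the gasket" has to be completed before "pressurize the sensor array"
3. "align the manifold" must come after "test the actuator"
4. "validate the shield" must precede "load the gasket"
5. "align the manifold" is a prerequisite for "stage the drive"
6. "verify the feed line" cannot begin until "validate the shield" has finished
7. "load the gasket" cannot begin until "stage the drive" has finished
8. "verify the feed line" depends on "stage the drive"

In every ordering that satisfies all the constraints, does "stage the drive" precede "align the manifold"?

In fact the dependencies run the other way: "align the manifold" → "stage the drive".
So "stage the drive" does not have to come before "align the manifold" — it cannot.

No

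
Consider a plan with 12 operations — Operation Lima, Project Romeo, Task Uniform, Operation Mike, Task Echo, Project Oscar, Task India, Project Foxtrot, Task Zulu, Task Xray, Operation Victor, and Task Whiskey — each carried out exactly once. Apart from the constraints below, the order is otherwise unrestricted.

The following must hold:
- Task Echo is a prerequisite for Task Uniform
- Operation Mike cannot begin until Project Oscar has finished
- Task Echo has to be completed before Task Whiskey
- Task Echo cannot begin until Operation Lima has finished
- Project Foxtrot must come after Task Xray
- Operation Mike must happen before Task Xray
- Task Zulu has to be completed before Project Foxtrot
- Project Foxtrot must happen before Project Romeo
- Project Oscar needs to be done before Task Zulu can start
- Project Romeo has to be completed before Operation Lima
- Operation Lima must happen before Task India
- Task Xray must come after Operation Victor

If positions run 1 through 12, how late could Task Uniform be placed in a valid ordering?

12

No constraint forces any operation after Task Uniform, so it can be placed last, in position 12.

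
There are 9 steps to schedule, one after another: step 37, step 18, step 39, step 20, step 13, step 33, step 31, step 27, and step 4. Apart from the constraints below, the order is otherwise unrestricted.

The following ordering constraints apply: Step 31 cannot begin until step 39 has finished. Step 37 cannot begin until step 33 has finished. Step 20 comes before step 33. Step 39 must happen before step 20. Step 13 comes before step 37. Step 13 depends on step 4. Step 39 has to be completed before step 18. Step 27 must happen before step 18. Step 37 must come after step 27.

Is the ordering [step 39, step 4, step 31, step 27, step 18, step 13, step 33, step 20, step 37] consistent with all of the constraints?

In the proposed order, step 33 appears before step 20.
But one of the constraints requires step 20 before step 33, so this ordering violates it.

No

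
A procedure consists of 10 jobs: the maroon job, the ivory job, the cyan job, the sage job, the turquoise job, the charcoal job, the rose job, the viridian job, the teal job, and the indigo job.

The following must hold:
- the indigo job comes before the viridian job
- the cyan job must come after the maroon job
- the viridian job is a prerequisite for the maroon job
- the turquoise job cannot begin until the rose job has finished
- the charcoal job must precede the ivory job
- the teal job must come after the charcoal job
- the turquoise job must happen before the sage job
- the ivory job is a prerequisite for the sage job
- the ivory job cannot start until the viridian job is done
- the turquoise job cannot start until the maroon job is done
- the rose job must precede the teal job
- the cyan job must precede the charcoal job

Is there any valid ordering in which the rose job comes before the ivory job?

Yes

The constraints leave the rose job and the ivory job unordered relative to each other; nothing requires the ivory job earlier.
So a valid ordering placing the rose job earlier than the ivory job exists.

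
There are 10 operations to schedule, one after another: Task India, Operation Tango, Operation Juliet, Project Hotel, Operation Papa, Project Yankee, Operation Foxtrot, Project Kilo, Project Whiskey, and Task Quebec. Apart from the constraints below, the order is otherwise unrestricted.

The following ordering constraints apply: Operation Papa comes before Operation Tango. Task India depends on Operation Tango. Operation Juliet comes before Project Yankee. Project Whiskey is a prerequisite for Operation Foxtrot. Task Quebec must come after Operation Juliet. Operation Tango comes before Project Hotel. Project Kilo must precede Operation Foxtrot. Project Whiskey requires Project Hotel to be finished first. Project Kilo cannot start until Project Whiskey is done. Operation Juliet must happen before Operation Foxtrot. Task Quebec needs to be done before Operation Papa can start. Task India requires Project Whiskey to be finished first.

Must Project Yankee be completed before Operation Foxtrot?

No

No chain of constraints connects Project Yankee to Operation Foxtrot in either direction.
So Project Yankee can come before Operation Foxtrot or after — it is not forced.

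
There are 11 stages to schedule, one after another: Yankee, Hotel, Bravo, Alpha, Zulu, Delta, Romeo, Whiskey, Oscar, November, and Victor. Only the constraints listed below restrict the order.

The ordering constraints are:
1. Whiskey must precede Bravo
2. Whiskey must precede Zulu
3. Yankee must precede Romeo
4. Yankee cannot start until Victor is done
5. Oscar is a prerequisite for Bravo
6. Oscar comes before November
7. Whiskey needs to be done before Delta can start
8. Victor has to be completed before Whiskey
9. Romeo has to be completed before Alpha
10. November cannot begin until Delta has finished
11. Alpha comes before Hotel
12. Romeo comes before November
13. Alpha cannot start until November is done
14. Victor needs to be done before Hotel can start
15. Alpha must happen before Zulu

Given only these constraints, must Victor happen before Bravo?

There is a constraint chain Victor → Whiskey → Bravo.
Hence Victor necessarily comes before Bravo.

Yes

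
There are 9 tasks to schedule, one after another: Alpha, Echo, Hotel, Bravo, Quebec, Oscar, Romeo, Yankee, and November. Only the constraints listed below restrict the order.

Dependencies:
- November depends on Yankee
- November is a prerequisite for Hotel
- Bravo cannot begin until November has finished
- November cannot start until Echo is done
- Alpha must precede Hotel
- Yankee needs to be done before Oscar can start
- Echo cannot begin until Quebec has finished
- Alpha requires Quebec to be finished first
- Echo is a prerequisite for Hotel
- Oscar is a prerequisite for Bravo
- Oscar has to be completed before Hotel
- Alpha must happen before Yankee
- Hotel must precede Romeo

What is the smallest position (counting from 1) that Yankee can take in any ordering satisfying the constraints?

Every task that must precede Yankee has to come before it. Tracing all chains that end at Yankee, those tasks are: Alpha, Quebec — 2 in total.
With 2 mandatory predecessors, the earliest Yankee can sit is position 2+1 = 3, and placing just those 2 first achieves it.

3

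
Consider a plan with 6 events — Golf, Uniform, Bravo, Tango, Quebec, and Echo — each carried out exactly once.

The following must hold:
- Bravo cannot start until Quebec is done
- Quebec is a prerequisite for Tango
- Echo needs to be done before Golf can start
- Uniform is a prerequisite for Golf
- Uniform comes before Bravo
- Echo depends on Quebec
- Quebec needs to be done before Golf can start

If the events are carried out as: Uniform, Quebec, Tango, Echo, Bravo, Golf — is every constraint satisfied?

Checking each listed constraint against this order: for instance, Uniform is in position 1 and Golf in position 6, so that constraint holds — and the remaining constraints check out the same way.

Yes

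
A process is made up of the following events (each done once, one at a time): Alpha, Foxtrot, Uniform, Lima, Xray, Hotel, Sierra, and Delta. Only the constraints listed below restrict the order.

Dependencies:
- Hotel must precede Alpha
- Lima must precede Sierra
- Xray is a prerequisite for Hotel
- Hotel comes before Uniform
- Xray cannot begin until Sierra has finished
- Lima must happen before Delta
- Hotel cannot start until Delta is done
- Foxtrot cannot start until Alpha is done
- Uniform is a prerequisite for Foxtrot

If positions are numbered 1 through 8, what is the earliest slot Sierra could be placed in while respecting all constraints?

The only event forced before Sierra (directly or transitively) is Lima.
With 1 mandatory predecessor, the earliest Sierra can sit is position 1+1 = 2, and placing just that one first achieves it.

2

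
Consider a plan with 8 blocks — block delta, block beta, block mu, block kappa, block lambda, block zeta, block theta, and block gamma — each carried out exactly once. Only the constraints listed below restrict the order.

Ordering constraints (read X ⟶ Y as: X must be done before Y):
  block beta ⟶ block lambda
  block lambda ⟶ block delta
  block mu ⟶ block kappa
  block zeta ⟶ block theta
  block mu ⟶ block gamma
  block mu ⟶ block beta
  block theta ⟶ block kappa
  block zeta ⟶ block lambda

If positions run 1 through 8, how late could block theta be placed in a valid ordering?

The only block forced after block theta (directly or by a chain) is block kappa.
With 1 mandatory successor out of 8 blocks total, the latest slot for block theta is 8−1 = 7, and it's reachable by doing all non-successors before block theta.

7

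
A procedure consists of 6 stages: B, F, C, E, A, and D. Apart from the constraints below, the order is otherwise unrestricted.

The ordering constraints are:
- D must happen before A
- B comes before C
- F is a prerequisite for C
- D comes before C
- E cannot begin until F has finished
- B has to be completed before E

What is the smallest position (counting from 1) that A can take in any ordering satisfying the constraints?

2

Working backwards through the constraints from A, its only required predecessor is D.
With 1 mandatory predecessor, the earliest A can sit is position 1+1 = 2, and placing just that one first achieves it.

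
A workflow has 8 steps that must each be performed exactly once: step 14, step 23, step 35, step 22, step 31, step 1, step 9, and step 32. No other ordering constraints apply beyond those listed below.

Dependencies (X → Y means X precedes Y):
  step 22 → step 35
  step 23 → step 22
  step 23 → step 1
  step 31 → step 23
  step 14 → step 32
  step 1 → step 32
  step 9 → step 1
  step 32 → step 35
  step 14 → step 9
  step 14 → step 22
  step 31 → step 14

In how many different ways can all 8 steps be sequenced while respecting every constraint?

11

Only step 31 has no prerequisites, so it must go first.
Enumerating by repeatedly choosing an available step (one whose prerequisites are all placed) gives 11 distinct complete orderings.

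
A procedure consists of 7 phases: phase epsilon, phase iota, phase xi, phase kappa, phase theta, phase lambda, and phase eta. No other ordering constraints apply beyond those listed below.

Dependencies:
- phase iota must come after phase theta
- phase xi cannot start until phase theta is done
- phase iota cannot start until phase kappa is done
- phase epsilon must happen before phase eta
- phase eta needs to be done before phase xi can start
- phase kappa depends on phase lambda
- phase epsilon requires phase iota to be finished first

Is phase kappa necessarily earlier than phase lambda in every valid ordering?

No

In fact the dependencies run the other way: phase lambda → phase kappa.
So phase kappa never precedes phase lambda.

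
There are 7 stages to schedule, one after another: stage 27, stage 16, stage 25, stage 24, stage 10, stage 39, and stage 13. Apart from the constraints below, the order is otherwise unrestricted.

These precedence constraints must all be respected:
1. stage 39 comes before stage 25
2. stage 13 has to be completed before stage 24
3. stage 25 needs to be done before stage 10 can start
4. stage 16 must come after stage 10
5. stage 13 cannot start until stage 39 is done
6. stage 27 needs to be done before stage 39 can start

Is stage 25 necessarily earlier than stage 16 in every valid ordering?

Yes

Following the dependencies: stage 25 → stage 10 → stage 16.
That forces stage 25 before stage 16 in every valid schedule.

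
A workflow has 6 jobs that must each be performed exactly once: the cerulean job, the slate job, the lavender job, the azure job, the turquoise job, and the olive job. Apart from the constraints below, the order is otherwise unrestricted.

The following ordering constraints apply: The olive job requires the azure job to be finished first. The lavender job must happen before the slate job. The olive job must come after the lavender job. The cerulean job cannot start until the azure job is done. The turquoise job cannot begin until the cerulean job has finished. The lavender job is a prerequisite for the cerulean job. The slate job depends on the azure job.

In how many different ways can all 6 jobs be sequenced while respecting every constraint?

24

2 jobs have no prerequisites (the lavender job, the azure job), so any of them could come first.
Systematically extending each partial ordering one job at a time and counting, there are 24 complete orderings.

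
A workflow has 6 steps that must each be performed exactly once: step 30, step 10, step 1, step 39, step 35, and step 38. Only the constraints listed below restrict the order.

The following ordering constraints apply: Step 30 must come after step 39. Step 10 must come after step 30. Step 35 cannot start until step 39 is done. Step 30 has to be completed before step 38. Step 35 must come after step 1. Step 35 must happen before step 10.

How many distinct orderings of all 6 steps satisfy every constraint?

14

The steps with no prerequisites are step 1, step 39; any of them can be placed first.
Counting all ways to extend the partial order to a total order gives 14.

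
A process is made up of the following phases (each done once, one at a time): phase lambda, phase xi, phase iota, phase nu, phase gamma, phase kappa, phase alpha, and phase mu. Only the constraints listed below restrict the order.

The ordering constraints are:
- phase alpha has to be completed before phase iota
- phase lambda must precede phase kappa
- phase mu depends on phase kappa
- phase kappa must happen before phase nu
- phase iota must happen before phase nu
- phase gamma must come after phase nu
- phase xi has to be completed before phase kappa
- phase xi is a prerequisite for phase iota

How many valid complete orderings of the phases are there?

The phases with no prerequisites are phase lambda, phase xi, phase alpha; any of them can be placed first.
Counting all ways to extend the partial order to a total order gives 58.

58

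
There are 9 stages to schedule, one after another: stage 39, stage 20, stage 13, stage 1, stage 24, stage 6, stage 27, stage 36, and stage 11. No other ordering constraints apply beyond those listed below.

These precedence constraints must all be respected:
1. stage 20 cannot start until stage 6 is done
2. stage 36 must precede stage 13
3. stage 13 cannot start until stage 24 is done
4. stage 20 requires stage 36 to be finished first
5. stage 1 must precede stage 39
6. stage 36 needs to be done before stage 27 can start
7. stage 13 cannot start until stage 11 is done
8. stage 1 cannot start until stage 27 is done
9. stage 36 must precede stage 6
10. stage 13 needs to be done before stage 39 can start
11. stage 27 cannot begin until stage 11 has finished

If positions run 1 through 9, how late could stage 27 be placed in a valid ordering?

Every stage that must follow stage 27 has to come after it. Tracing all chains starting from stage 27, those stages are: stage 39, stage 1 — 2 in total.
With 2 mandatory successors out of 9 stages total, the latest slot for stage 27 is 9−2 = 7, and it's reachable by doing all non-successors before stage 27.

7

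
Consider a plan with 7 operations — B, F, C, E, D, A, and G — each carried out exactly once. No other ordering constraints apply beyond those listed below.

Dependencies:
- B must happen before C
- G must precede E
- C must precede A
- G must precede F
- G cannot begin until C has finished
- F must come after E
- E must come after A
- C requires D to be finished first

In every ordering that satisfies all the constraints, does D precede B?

No chain of constraints connects D to B in either direction.
A valid ordering placing B before D exists, so the answer is no.

No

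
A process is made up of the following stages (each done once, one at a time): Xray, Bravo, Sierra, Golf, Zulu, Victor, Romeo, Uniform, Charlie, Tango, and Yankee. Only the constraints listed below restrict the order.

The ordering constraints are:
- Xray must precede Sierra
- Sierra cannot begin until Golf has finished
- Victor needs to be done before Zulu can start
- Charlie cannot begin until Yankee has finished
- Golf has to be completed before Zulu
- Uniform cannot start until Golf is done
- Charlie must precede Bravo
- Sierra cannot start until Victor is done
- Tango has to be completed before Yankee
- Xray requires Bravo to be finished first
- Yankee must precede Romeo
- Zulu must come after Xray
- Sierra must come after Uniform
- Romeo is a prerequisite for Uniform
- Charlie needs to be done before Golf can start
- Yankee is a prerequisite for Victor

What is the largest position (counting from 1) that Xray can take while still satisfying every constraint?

9

Following every chain forward from Xray, the stages that must come later are Sierra, Zulu — 2 of them.
So at least 2 stages follow Xray, putting Xray no later than position 9. That position is achievable by scheduling everything else first.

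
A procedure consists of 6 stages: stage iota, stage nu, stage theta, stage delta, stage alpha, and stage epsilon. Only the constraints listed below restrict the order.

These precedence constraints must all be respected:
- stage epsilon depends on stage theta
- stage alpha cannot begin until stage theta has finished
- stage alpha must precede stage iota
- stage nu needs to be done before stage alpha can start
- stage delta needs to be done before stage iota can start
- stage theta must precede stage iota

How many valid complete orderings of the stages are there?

3 stages have no prerequisites (stage nu, stage theta, stage delta), so any of them could come first.
Enumerating by repeatedly choosing an available stage (one whose prerequisites are all placed) gives 33 distinct complete orderings.

33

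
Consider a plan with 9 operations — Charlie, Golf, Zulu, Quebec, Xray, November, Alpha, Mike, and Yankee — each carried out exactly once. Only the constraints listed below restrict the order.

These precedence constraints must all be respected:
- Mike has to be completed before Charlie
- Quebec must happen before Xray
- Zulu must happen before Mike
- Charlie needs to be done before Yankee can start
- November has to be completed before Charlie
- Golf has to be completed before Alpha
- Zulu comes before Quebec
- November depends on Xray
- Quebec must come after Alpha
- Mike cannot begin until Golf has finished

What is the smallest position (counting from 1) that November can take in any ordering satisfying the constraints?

Working backwards through the constraints from November, its full set of required predecessors is Golf, Zulu, Quebec, Xray, Alpha — 5 of them.
With 5 mandatory predecessors, the earliest November can sit is position 5+1 = 6, and placing just those 5 first achieves it.

6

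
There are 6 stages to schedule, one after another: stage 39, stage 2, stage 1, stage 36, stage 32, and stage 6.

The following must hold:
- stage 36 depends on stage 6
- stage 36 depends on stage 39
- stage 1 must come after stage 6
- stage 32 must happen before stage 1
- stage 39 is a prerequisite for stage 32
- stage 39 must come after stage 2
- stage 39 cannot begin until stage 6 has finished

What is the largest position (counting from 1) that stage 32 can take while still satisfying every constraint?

Following the constraints forward from stage 32, its only required successor is stage 1.
With 1 mandatory successor out of 6 stages total, the latest slot for stage 32 is 6−1 = 5, and it's reachable by doing all non-successors before stage 32.

5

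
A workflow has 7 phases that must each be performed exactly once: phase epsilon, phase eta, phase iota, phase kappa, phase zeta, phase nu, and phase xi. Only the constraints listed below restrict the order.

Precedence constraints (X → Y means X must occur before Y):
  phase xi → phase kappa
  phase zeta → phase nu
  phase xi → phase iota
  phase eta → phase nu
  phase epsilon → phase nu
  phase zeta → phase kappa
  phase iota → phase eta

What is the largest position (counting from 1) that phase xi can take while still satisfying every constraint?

3

Following every chain forward from phase xi, the phases that must come later are phase eta, phase iota, phase kappa, phase nu — 4 of them.
With 4 mandatory successors out of 7 phases total, the latest slot for phase xi is 7−4 = 3, and it's reachable by doing all non-successors before phase xi.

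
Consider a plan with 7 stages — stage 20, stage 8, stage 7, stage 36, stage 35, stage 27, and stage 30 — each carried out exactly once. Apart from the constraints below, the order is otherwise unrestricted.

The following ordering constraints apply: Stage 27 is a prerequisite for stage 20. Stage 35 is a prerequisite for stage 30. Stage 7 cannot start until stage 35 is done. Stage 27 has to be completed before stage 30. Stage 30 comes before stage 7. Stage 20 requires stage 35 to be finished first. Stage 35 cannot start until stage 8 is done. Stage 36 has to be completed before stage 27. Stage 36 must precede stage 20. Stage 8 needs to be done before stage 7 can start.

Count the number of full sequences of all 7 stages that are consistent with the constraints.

18

The stages with no prerequisites are stage 8, stage 36; any of them can be placed first.
Systematically extending each partial ordering one stage at a time and counting, there are 18 complete orderings.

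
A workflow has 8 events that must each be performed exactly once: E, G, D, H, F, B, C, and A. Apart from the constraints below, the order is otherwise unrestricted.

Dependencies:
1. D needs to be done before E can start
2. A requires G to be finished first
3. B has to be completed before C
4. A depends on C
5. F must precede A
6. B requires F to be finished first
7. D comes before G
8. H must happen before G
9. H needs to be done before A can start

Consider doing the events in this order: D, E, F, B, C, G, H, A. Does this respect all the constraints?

No

The sequence places G ahead of H.
Since H is required before G, the ordering is invalid.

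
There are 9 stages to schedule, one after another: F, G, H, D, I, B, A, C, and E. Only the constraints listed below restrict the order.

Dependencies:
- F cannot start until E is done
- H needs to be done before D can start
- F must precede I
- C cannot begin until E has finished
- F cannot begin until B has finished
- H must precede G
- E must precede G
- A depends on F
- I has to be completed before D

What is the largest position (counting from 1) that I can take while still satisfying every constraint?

Following the constraints forward from I, its only required successor is D.
So at least 1 stage follows I, putting I no later than position 8. That position is achievable by scheduling everything else first.

8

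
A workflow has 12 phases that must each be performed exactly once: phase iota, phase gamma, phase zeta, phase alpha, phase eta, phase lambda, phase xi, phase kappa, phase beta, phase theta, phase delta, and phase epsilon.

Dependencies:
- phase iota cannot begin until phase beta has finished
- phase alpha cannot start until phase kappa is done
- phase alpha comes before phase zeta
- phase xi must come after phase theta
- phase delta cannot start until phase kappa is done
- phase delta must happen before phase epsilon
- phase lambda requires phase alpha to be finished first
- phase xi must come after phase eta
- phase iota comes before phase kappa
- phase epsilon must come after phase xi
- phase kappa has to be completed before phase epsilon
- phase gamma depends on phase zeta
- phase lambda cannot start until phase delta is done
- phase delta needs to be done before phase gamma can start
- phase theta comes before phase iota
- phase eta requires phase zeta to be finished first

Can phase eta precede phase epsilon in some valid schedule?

Yes

Phase eta is actually forced before phase epsilon by the constraints, so certainly some valid ordering has phase eta first.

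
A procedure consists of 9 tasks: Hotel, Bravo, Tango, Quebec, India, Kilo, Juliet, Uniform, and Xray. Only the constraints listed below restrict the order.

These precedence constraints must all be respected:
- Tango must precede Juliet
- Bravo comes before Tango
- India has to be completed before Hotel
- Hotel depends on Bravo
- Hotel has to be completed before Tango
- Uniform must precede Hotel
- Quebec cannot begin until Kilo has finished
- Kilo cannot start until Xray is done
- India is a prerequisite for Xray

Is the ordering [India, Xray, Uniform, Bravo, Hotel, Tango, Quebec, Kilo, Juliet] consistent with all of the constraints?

No

The sequence places Quebec ahead of Kilo.
That contradicts the constraint that Kilo must precede Quebec.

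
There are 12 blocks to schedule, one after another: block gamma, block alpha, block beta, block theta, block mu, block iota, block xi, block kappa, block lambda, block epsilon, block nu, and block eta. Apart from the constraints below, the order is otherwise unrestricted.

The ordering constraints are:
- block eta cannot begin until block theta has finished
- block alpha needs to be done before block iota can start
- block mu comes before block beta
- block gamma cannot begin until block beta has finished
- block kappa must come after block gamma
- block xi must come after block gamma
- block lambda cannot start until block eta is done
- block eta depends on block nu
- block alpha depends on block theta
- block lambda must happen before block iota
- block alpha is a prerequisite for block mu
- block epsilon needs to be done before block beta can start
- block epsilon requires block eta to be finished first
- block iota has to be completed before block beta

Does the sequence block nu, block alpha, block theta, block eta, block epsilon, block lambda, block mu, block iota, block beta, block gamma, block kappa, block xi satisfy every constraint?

Here block theta comes after block alpha.
Since block theta is required before block alpha, the ordering is invalid.

No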